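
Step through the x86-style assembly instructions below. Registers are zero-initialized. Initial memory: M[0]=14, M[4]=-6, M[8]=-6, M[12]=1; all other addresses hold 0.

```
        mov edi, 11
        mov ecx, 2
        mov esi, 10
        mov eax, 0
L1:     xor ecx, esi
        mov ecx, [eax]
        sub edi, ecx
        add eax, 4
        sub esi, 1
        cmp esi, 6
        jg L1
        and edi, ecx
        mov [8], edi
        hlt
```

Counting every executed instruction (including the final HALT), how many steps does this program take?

35

after mov edi, 11: edi=11
after mov ecx, 2: ecx=2
after mov esi, 10: esi=10
after mov eax, 0: eax=0
after xor ecx, esi: ecx=2^10=8
after mov ecx, [eax]: ecx=M[0]=14
after sub edi, ecx: edi=11-14=-3
after add eax, 4: eax=0+4=4
after sub esi, 1: esi=10-1=9
cmp esi, 6  (cmp 9,6)
jg L1: taken
after xor ecx, esi: ecx=14^9=7
after mov ecx, [eax]: ecx=M[4]=-6
after sub edi, ecx: edi=(-3)-(-6)=3
after add eax, 4: eax=4+4=8
after sub esi, 1: esi=9-1=8
cmp esi, 6  (cmp 8,6)
jg L1: taken
after xor ecx, esi: ecx=(-6)^8=-14
after mov ecx, [eax]: ecx=M[8]=-6
after sub edi, ecx: edi=3-(-6)=9
after add eax, 4: eax=8+4=12
after sub esi, 1: esi=8-1=7
cmp esi, 6  (cmp 7,6)
jg L1: taken
after xor ecx, esi: ecx=(-6)^7=-3
after mov ecx, [eax]: ecx=M[12]=1
after sub edi, ecx: edi=9-1=8
after add eax, 4: eax=12+4=16
after sub esi, 1: esi=7-1=6
cmp esi, 6  (cmp 6,6)
jg L1: not taken
after and edi, ecx: edi=8&1=0
mov [8], edi → M[8]=0
halt.
Total executed instructions: 35.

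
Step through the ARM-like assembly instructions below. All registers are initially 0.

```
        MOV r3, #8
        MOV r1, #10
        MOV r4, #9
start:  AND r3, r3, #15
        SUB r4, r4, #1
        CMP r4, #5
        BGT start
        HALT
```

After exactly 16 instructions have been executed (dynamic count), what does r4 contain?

MOV r3, #8 → r3=8
MOV r1, #10 → r1=10
MOV r4, #9 → r4=9
AND r3, r3, #15 → r3=8&15=8
SUB r4, r4, #1 → r4=9-1=8
CMP r4, #5  (cmp 8,5)
BGT start: taken
AND r3, r3, #15 → r3=8&15=8
SUB r4, r4, #1 → r4=8-1=7
CMP r4, #5  (cmp 7,5)
BGT start: taken
AND r3, r3, #15 → r3=8&15=8
SUB r4, r4, #1 → r4=7-1=6
CMP r4, #5  (cmp 6,5)
BGT start: taken
AND r3, r3, #15 → r3=8&15=8
After step 16: r4 = 6.

6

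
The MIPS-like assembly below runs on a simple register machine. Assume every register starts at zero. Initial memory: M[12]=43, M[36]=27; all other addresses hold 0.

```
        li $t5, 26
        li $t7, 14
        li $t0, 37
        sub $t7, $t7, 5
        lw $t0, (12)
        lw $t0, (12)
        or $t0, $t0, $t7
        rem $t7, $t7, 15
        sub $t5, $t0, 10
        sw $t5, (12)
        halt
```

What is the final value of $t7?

$t5=26
$t7=14
$t0=37
$t7=14-5=9
$t0=M[12]=43
$t0=M[12]=43
$t0=43|9=43
$t7=9%15=9
$t5=43-10=33
sw $t5, (12) → M[12]=33
halt.

9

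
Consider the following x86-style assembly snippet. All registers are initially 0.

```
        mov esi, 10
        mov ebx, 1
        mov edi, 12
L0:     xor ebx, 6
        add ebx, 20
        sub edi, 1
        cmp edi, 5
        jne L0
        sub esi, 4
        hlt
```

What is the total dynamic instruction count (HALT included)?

40

after mov esi, 10: esi=10
after mov ebx, 1: ebx=1
after mov edi, 12: edi=12
after xor ebx, 6: ebx=1^6=7
after add ebx, 20: ebx=7+20=27
after sub edi, 1: edi=12-1=11
cmp edi, 5  (cmp 11,5)
jne L0: taken
after xor ebx, 6: ebx=27^6=29
after add ebx, 20: ebx=29+20=49
after sub edi, 1: edi=11-1=10
cmp edi, 5  (cmp 10,5)
jne L0: taken
after xor ebx, 6: ebx=49^6=55
after add ebx, 20: ebx=55+20=75
after sub edi, 1: edi=10-1=9
cmp edi, 5  (cmp 9,5)
jne L0: taken
after xor ebx, 6: ebx=75^6=77
after add ebx, 20: ebx=77+20=97
after sub edi, 1: edi=9-1=8
cmp edi, 5  (cmp 8,5)
jne L0: taken
after xor ebx, 6: ebx=97^6=103
after add ebx, 20: ebx=103+20=123
after sub edi, 1: edi=8-1=7
cmp edi, 5  (cmp 7,5)
jne L0: taken
after xor ebx, 6: ebx=123^6=125
after add ebx, 20: ebx=125+20=145
after sub edi, 1: edi=7-1=6
cmp edi, 5  (cmp 6,5)
jne L0: taken
after xor ebx, 6: ebx=145^6=151
after add ebx, 20: ebx=151+20=171
after sub edi, 1: edi=6-1=5
cmp edi, 5  (cmp 5,5)
jne L0: not taken
after sub esi, 4: esi=10-4=6
halt.
Total executed instructions: 40.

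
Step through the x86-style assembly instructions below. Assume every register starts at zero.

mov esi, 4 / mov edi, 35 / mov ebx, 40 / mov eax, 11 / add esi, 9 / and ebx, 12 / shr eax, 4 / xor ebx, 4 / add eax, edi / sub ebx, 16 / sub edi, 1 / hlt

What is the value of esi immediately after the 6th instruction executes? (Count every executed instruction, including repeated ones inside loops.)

esi=4
edi=35
ebx=40
eax=11
esi=4+9=13
ebx=40&12=8
After step 6: esi = 13.

13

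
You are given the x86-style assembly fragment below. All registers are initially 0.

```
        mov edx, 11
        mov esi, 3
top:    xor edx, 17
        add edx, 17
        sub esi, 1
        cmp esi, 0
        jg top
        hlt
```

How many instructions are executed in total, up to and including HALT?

mov edx, 11 → edx=11
mov esi, 3 → esi=3
xor edx, 17 → edx=11^17=26
add edx, 17 → edx=26+17=43
sub esi, 1 → esi=3-1=2
cmp esi, 0  (cmp 2,0)
jg top: taken
xor edx, 17 → edx=43^17=58
add edx, 17 → edx=58+17=75
sub esi, 1 → esi=2-1=1
cmp esi, 0  (cmp 1,0)
jg top: taken
xor edx, 17 → edx=75^17=90
add edx, 17 → edx=90+17=107
sub esi, 1 → esi=1-1=0
cmp esi, 0  (cmp 0,0)
jg top: not taken
halt.
Total executed instructions: 18.

18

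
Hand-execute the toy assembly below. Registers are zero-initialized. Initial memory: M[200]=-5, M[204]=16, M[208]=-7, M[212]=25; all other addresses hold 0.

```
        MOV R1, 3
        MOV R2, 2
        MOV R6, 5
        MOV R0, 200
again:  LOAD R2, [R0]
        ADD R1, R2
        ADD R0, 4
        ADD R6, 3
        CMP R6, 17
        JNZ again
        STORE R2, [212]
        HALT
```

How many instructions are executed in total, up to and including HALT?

30

R1=3
R2=2
R6=5
R0=200
R2=M[200]=-5
R1=3+(-5)=-2
R0=200+4=204
R6=5+3=8
CMP R6, 17  (cmp 8,17)
JNZ again: taken
R2=M[204]=16
R1=(-2)+16=14
R0=204+4=208
R6=8+3=11
CMP R6, 17  (cmp 11,17)
JNZ again: taken
R2=M[208]=-7
R1=14+(-7)=7
R0=208+4=212
R6=11+3=14
CMP R6, 17  (cmp 14,17)
JNZ again: taken
R2=M[212]=25
R1=7+25=32
R0=212+4=216
R6=14+3=17
CMP R6, 17  (cmp 17,17)
JNZ again: not taken
STORE R2, [212] → M[212]=25
halt.
Total executed instructions: 30.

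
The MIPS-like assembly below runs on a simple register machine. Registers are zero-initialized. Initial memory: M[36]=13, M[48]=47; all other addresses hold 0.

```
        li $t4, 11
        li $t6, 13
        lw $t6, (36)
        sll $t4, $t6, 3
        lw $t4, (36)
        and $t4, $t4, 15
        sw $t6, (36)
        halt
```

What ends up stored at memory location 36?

13

after li $t4, 11: $t4=11
after li $t6, 13: $t6=13
after lw $t6, (36): $t6=M[36]=13
after sll $t4, $t6, 3: $t4=13<<3=104
after lw $t4, (36): $t4=M[36]=13
after and $t4, $t4, 15: $t4=13&15=13
sw $t6, (36) → M[36]=13
halt.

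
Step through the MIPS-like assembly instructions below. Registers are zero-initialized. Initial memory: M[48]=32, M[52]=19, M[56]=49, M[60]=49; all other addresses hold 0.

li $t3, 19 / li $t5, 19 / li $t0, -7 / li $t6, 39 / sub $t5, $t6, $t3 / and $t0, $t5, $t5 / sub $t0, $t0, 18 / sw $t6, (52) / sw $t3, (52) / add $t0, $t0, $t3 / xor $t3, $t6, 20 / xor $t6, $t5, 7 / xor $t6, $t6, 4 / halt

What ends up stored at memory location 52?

19

after li $t3, 19: $t3=19
after li $t5, 19: $t5=19
after li $t0, -7: $t0=-7
after li $t6, 39: $t6=39
after sub $t5, $t6, $t3: $t5=39-19=20
after and $t0, $t5, $t5: $t0=20&20=20
after sub $t0, $t0, 18: $t0=20-18=2
sw $t6, (52) → M[52]=39
sw $t3, (52) → M[52]=19
after add $t0, $t0, $t3: $t0=2+19=21
after xor $t3, $t6, 20: $t3=39^20=51
after xor $t6, $t5, 7: $t6=20^7=19
after xor $t6, $t6, 4: $t6=19^4=23
halt.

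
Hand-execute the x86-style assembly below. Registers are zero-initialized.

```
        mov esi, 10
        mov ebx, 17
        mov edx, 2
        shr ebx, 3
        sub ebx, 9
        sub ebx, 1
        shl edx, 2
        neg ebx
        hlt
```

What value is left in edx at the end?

8

esi=10
ebx=17
edx=2
ebx=17>>3=2
ebx=2-9=-7
ebx=(-7)-1=-8
edx=2<<2=8
ebx=-(-8)=8
halt.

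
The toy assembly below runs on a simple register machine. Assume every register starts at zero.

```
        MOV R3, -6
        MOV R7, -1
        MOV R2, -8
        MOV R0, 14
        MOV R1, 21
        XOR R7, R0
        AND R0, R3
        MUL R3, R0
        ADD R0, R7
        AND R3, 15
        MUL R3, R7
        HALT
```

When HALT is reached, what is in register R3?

-60

R3=-6
R7=-1
R2=-8
R0=14
R1=21
R7=(-1)^14=-15
R0=14&(-6)=10
R3=(-6)*10=-60
R0=10+(-15)=-5
R3=(-60)&15=4
R3=4*(-15)=-60
halt.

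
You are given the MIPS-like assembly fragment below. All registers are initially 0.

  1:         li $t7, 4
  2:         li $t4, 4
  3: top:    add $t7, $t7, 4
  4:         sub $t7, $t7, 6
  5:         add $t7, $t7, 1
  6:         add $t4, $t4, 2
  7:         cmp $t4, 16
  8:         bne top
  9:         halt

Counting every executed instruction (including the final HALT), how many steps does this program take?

$t7=4
$t4=4
$t7=4+4=8
$t7=8-6=2
$t7=2+1=3
$t4=4+2=6
cmp $t4, 16  (cmp 6,16)
bne top: taken
$t7=3+4=7
$t7=7-6=1
$t7=1+1=2
$t4=6+2=8
cmp $t4, 16  (cmp 8,16)
bne top: taken
$t7=2+4=6
$t7=6-6=0
$t7=0+1=1
$t4=8+2=10
cmp $t4, 16  (cmp 10,16)
bne top: taken
$t7=1+4=5
$t7=5-6=-1
$t7=(-1)+1=0
$t4=10+2=12
cmp $t4, 16  (cmp 12,16)
bne top: taken
$t7=0+4=4
$t7=4-6=-2
$t7=(-2)+1=-1
$t4=12+2=14
cmp $t4, 16  (cmp 14,16)
bne top: taken
$t7=(-1)+4=3
$t7=3-6=-3
$t7=(-3)+1=-2
$t4=14+2=16
cmp $t4, 16  (cmp 16,16)
bne top: not taken
halt.
Total executed instructions: 39.

39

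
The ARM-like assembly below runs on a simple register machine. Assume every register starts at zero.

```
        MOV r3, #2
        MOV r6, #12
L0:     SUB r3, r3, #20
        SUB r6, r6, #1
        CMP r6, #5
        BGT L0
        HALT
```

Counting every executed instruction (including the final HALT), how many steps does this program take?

MOV r3, #2 → r3=2
MOV r6, #12 → r6=12
SUB r3, r3, #20 → r3=2-20=-18
SUB r6, r6, #1 → r6=12-1=11
CMP r6, #5  (cmp 11,5)
BGT L0: taken
SUB r3, r3, #20 → r3=(-18)-20=-38
SUB r6, r6, #1 → r6=11-1=10
CMP r6, #5  (cmp 10,5)
BGT L0: taken
SUB r3, r3, #20 → r3=(-38)-20=-58
SUB r6, r6, #1 → r6=10-1=9
CMP r6, #5  (cmp 9,5)
BGT L0: taken
SUB r3, r3, #20 → r3=(-58)-20=-78
SUB r6, r6, #1 → r6=9-1=8
CMP r6, #5  (cmp 8,5)
BGT L0: taken
SUB r3, r3, #20 → r3=(-78)-20=-98
SUB r6, r6, #1 → r6=8-1=7
CMP r6, #5  (cmp 7,5)
BGT L0: taken
SUB r3, r3, #20 → r3=(-98)-20=-118
SUB r6, r6, #1 → r6=7-1=6
CMP r6, #5  (cmp 6,5)
BGT L0: taken
SUB r3, r3, #20 → r3=(-118)-20=-138
SUB r6, r6, #1 → r6=6-1=5
CMP r6, #5  (cmp 5,5)
BGT L0: not taken
halt.
Total executed instructions: 31.

31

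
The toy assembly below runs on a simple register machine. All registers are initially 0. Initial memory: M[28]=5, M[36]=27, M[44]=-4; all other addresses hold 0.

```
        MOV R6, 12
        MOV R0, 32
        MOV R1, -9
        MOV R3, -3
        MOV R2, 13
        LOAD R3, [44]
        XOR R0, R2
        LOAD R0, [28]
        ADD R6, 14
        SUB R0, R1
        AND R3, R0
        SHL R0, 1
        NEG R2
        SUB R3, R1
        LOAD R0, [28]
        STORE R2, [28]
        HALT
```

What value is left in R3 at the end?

R6=12
R0=32
R1=-9
R3=-3
R2=13
R3=M[44]=-4
R0=32^13=45
R0=M[28]=5
R6=12+14=26
R0=5-(-9)=14
R3=(-4)&14=12
R0=14<<1=28
R2=-(13)=-13
R3=12-(-9)=21
R0=M[28]=5
STORE R2, [28] → M[28]=-13
halt.

21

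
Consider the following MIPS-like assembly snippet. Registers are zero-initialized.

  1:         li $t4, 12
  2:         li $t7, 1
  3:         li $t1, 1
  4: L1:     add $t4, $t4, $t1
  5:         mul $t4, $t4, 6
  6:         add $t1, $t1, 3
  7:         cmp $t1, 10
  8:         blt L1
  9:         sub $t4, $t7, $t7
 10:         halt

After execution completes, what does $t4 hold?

0

li $t4, 12 → $t4=12
li $t7, 1 → $t7=1
li $t1, 1 → $t1=1
add $t4, $t4, $t1 → $t4=12+1=13
mul $t4, $t4, 6 → $t4=13*6=78
add $t1, $t1, 3 → $t1=1+3=4
cmp $t1, 10  (cmp 4,10)
blt L1: taken
add $t4, $t4, $t1 → $t4=78+4=82
mul $t4, $t4, 6 → $t4=82*6=492
add $t1, $t1, 3 → $t1=4+3=7
cmp $t1, 10  (cmp 7,10)
blt L1: taken
add $t4, $t4, $t1 → $t4=492+7=499
mul $t4, $t4, 6 → $t4=499*6=2994
add $t1, $t1, 3 → $t1=7+3=10
cmp $t1, 10  (cmp 10,10)
blt L1: not taken
sub $t4, $t7, $t7 → $t4=1-1=0
halt.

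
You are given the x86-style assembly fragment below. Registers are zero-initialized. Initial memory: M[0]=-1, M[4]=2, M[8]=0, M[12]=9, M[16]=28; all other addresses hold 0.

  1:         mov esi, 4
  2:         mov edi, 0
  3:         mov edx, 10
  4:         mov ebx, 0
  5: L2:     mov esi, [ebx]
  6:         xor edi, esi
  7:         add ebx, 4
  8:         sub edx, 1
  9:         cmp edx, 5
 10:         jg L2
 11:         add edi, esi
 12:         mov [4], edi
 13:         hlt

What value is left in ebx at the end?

20

esi=4
edi=0
edx=10
ebx=0
esi=M[0]=-1
edi=0^(-1)=-1
ebx=0+4=4
edx=10-1=9
cmp edx, 5  (cmp 9,5)
jg L2: taken
esi=M[4]=2
edi=(-1)^2=-3
ebx=4+4=8
edx=9-1=8
cmp edx, 5  (cmp 8,5)
jg L2: taken
esi=M[8]=0
edi=(-3)^0=-3
ebx=8+4=12
edx=8-1=7
cmp edx, 5  (cmp 7,5)
jg L2: taken
esi=M[12]=9
edi=(-3)^9=-12
ebx=12+4=16
edx=7-1=6
cmp edx, 5  (cmp 6,5)
jg L2: taken
esi=M[16]=28
edi=(-12)^28=-24
ebx=16+4=20
edx=6-1=5
cmp edx, 5  (cmp 5,5)
jg L2: not taken
edi=(-24)+28=4
mov [4], edi → M[4]=4
halt.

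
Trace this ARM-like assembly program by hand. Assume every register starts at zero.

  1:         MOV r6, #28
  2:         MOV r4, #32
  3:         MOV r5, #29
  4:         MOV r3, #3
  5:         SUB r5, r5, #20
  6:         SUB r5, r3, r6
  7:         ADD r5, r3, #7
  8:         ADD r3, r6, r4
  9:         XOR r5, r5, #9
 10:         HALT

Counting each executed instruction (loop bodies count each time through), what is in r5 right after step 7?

10

r6=28
r4=32
r5=29
r3=3
r5=29-20=9
r5=3-28=-25
r5=3+7=10
After step 7: r5 = 10.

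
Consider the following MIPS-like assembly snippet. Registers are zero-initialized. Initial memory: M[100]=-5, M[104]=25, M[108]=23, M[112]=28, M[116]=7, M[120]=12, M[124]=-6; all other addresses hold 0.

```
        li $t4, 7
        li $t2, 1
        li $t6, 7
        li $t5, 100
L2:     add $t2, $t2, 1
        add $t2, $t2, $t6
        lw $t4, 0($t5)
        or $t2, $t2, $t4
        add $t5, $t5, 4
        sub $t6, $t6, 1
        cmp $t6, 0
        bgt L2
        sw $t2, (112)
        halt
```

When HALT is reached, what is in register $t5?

128

$t4=7
$t2=1
$t6=7
$t5=100
$t2=1+1=2
$t2=2+7=9
$t4=M[100]=-5
$t2=9|(-5)=-5
$t5=100+4=104
$t6=7-1=6
cmp $t6, 0  (cmp 6,0)
bgt L2: taken
$t2=(-5)+1=-4
$t2=(-4)+6=2
$t4=M[104]=25
$t2=2|25=27
$t5=104+4=108
$t6=6-1=5
cmp $t6, 0  (cmp 5,0)
bgt L2: taken
$t2=27+1=28
$t2=28+5=33
$t4=M[108]=23
$t2=33|23=55
$t5=108+4=112
$t6=5-1=4
cmp $t6, 0  (cmp 4,0)
bgt L2: taken
$t2=55+1=56
$t2=56+4=60
$t4=M[112]=28
$t2=60|28=60
$t5=112+4=116
$t6=4-1=3
cmp $t6, 0  (cmp 3,0)
bgt L2: taken
$t2=60+1=61
$t2=61+3=64
$t4=M[116]=7
$t2=64|7=71
$t5=116+4=120
$t6=3-1=2
cmp $t6, 0  (cmp 2,0)
bgt L2: taken
$t2=71+1=72
$t2=72+2=74
$t4=M[120]=12
$t2=74|12=78
$t5=120+4=124
$t6=2-1=1
cmp $t6, 0  (cmp 1,0)
bgt L2: taken
$t2=78+1=79
$t2=79+1=80
$t4=M[124]=-6
$t2=80|(-6)=-6
$t5=124+4=128
$t6=1-1=0
cmp $t6, 0  (cmp 0,0)
bgt L2: not taken
sw $t2, (112) → M[112]=-6
halt.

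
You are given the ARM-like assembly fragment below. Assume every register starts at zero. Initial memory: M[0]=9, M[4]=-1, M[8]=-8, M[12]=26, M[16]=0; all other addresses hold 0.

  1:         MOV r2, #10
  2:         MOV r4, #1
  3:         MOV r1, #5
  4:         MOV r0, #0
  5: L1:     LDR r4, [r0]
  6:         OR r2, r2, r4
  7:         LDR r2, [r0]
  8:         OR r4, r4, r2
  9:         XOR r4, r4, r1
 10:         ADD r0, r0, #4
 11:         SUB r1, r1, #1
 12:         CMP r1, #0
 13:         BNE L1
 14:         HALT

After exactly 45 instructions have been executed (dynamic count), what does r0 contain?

16

r2=10
r4=1
r1=5
r0=0
r4=M[0]=9
r2=10|9=11
r2=M[0]=9
r4=9|9=9
r4=9^5=12
r0=0+4=4
r1=5-1=4
CMP r1, #0  (cmp 4,0)
BNE L1: taken
r4=M[4]=-1
r2=9|(-1)=-1
r2=M[4]=-1
r4=(-1)|(-1)=-1
r4=(-1)^4=-5
r0=4+4=8
r1=4-1=3
CMP r1, #0  (cmp 3,0)
BNE L1: taken
r4=M[8]=-8
r2=(-1)|(-8)=-1
r2=M[8]=-8
r4=(-8)|(-8)=-8
r4=(-8)^3=-5
r0=8+4=12
r1=3-1=2
CMP r1, #0  (cmp 2,0)
BNE L1: taken
r4=M[12]=26
r2=(-8)|26=-6
r2=M[12]=26
r4=26|26=26
r4=26^2=24
r0=12+4=16
r1=2-1=1
CMP r1, #0  (cmp 1,0)
BNE L1: taken
r4=M[16]=0
r2=26|0=26
r2=M[16]=0
r4=0|0=0
r4=0^1=1
After step 45: r0 = 16.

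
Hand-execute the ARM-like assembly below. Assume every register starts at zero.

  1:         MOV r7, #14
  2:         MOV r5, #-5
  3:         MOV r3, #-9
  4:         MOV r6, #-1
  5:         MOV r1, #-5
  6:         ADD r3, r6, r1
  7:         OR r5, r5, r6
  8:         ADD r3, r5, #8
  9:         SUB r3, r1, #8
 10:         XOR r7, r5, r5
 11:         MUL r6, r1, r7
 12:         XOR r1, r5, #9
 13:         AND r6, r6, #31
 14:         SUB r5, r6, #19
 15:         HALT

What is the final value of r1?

MOV r7, #14 → r7=14
MOV r5, #-5 → r5=-5
MOV r3, #-9 → r3=-9
MOV r6, #-1 → r6=-1
MOV r1, #-5 → r1=-5
ADD r3, r6, r1 → r3=(-1)+(-5)=-6
OR r5, r5, r6 → r5=(-5)|(-1)=-1
ADD r3, r5, #8 → r3=(-1)+8=7
SUB r3, r1, #8 → r3=(-5)-8=-13
XOR r7, r5, r5 → r7=(-1)^(-1)=0
MUL r6, r1, r7 → r6=(-5)*0=0
XOR r1, r5, #9 → r1=(-1)^9=-10
AND r6, r6, #31 → r6=0&31=0
SUB r5, r6, #19 → r5=0-19=-19
halt.

-10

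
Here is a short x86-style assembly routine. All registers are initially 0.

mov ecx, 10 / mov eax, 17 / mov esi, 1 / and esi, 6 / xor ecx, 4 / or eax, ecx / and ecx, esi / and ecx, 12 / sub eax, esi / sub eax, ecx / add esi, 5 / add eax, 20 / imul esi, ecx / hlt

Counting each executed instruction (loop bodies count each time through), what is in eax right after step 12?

51

after mov ecx, 10: ecx=10
after mov eax, 17: eax=17
after mov esi, 1: esi=1
after and esi, 6: esi=1&6=0
after xor ecx, 4: ecx=10^4=14
after or eax, ecx: eax=17|14=31
after and ecx, esi: ecx=14&0=0
after and ecx, 12: ecx=0&12=0
after sub eax, esi: eax=31-0=31
after sub eax, ecx: eax=31-0=31
after add esi, 5: esi=0+5=5
after add eax, 20: eax=31+20=51
After step 12: eax = 51.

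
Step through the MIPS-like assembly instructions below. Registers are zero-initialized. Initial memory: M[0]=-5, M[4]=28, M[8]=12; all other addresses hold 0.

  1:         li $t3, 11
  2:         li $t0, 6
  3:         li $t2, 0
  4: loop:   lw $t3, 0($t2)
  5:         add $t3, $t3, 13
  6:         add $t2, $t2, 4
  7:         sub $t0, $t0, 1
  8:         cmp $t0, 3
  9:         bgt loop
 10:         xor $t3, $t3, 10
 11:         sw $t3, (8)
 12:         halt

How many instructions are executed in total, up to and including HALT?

24

$t3=11
$t0=6
$t2=0
$t3=M[0]=-5
$t3=(-5)+13=8
$t2=0+4=4
$t0=6-1=5
cmp $t0, 3  (cmp 5,3)
bgt loop: taken
$t3=M[4]=28
$t3=28+13=41
$t2=4+4=8
$t0=5-1=4
cmp $t0, 3  (cmp 4,3)
bgt loop: taken
$t3=M[8]=12
$t3=12+13=25
$t2=8+4=12
$t0=4-1=3
cmp $t0, 3  (cmp 3,3)
bgt loop: not taken
$t3=25^10=19
sw $t3, (8) → M[8]=19
halt.
Total executed instructions: 24.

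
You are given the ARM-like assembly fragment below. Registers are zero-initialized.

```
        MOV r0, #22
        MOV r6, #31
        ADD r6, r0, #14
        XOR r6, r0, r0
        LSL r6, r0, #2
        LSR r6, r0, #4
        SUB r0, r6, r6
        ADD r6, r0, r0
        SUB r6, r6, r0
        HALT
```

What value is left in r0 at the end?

after MOV r0, #22: r0=22
after MOV r6, #31: r6=31
after ADD r6, r0, #14: r6=22+14=36
after XOR r6, r0, r0: r6=22^22=0
after LSL r6, r0, #2: r6=22<<2=88
after LSR r6, r0, #4: r6=22>>4=1
after SUB r0, r6, r6: r0=1-1=0
after ADD r6, r0, r0: r6=0+0=0
after SUB r6, r6, r0: r6=0-0=0
halt.

0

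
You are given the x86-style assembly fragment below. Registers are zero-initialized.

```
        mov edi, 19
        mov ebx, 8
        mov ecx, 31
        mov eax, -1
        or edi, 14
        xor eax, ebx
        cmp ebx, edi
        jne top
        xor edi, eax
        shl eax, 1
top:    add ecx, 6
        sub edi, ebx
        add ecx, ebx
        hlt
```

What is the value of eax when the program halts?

-9

after mov edi, 19: edi=19
after mov ebx, 8: ebx=8
after mov ecx, 31: ecx=31
after mov eax, -1: eax=-1
after or edi, 14: edi=19|14=31
after xor eax, ebx: eax=(-1)^8=-9
cmp ebx, edi  (cmp 8,31)
jne top: taken
after add ecx, 6: ecx=31+6=37
after sub edi, ebx: edi=31-8=23
after add ecx, ebx: ecx=37+8=45
halt.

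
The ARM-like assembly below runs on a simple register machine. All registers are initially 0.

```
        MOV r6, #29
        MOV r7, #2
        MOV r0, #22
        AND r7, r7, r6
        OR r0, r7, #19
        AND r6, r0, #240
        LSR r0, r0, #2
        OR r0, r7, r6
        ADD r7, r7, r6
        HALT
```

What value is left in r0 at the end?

16

MOV r6, #29 → r6=29
MOV r7, #2 → r7=2
MOV r0, #22 → r0=22
AND r7, r7, r6 → r7=2&29=0
OR r0, r7, #19 → r0=0|19=19
AND r6, r0, #240 → r6=19&240=16
LSR r0, r0, #2 → r0=19>>2=4
OR r0, r7, r6 → r0=0|16=16
ADD r7, r7, r6 → r7=0+16=16
halt.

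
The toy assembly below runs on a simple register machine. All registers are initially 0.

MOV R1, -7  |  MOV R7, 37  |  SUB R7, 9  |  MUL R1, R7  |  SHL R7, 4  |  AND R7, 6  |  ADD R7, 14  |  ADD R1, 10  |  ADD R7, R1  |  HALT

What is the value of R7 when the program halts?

-172

after MOV R1, -7: R1=-7
after MOV R7, 37: R7=37
after SUB R7, 9: R7=37-9=28
after MUL R1, R7: R1=(-7)*28=-196
after SHL R7, 4: R7=28<<4=448
after AND R7, 6: R7=448&6=0
after ADD R7, 14: R7=0+14=14
after ADD R1, 10: R1=(-196)+10=-186
after ADD R7, R1: R7=14+(-186)=-172
halt.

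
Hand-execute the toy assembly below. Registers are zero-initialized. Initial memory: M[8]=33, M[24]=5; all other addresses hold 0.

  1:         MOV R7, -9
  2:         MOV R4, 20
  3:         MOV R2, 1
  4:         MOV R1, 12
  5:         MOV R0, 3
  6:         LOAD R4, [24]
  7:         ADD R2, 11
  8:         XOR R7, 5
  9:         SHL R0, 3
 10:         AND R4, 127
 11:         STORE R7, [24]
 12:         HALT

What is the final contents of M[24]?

-14

MOV R7, -9 → R7=-9
MOV R4, 20 → R4=20
MOV R2, 1 → R2=1
MOV R1, 12 → R1=12
MOV R0, 3 → R0=3
LOAD R4, [24] → R4=M[24]=5
ADD R2, 11 → R2=1+11=12
XOR R7, 5 → R7=(-9)^5=-14
SHL R0, 3 → R0=3<<3=24
AND R4, 127 → R4=5&127=5
STORE R7, [24] → M[24]=-14
halt.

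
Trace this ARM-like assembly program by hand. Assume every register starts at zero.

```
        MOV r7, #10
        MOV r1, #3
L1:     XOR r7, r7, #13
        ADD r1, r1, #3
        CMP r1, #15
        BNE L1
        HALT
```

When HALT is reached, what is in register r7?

10

r7=10
r1=3
r7=10^13=7
r1=3+3=6
CMP r1, #15  (cmp 6,15)
BNE L1: taken
r7=7^13=10
r1=6+3=9
CMP r1, #15  (cmp 9,15)
BNE L1: taken
r7=10^13=7
r1=9+3=12
CMP r1, #15  (cmp 12,15)
BNE L1: taken
r7=7^13=10
r1=12+3=15
CMP r1, #15  (cmp 15,15)
BNE L1: not taken
halt.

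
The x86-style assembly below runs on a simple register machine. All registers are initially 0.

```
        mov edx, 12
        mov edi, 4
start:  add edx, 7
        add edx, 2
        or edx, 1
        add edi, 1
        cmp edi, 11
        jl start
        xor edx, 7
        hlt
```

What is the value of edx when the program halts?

86

mov edx, 12 → edx=12
mov edi, 4 → edi=4
add edx, 7 → edx=12+7=19
add edx, 2 → edx=19+2=21
or edx, 1 → edx=21|1=21
add edi, 1 → edi=4+1=5
cmp edi, 11  (cmp 5,11)
jl start: taken
add edx, 7 → edx=21+7=28
add edx, 2 → edx=28+2=30
or edx, 1 → edx=30|1=31
add edi, 1 → edi=5+1=6
cmp edi, 11  (cmp 6,11)
jl start: taken
add edx, 7 → edx=31+7=38
add edx, 2 → edx=38+2=40
or edx, 1 → edx=40|1=41
add edi, 1 → edi=6+1=7
cmp edi, 11  (cmp 7,11)
jl start: taken
add edx, 7 → edx=41+7=48
add edx, 2 → edx=48+2=50
or edx, 1 → edx=50|1=51
add edi, 1 → edi=7+1=8
cmp edi, 11  (cmp 8,11)
jl start: taken
add edx, 7 → edx=51+7=58
add edx, 2 → edx=58+2=60
or edx, 1 → edx=60|1=61
add edi, 1 → edi=8+1=9
cmp edi, 11  (cmp 9,11)
jl start: taken
add edx, 7 → edx=61+7=68
add edx, 2 → edx=68+2=70
or edx, 1 → edx=70|1=71
add edi, 1 → edi=9+1=10
cmp edi, 11  (cmp 10,11)
jl start: taken
add edx, 7 → edx=71+7=78
add edx, 2 → edx=78+2=80
or edx, 1 → edx=80|1=81
add edi, 1 → edi=10+1=11
cmp edi, 11  (cmp 11,11)
jl start: not taken
xor edx, 7 → edx=81^7=86
halt.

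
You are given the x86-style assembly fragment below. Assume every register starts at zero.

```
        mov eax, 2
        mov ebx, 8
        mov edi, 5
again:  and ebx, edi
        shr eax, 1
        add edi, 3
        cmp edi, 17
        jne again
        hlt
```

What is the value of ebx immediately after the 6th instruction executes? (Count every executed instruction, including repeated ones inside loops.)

eax=2
ebx=8
edi=5
ebx=8&5=0
eax=2>>1=1
edi=5+3=8
After step 6: ebx = 0.

0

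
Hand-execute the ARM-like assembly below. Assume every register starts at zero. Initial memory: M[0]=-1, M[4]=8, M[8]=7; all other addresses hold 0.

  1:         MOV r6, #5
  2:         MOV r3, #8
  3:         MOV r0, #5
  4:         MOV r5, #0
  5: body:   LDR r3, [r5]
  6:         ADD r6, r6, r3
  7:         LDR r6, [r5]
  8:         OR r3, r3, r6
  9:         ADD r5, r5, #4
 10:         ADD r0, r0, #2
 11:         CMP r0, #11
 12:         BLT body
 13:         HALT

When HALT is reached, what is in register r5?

r6=5
r3=8
r0=5
r5=0
r3=M[0]=-1
r6=5+(-1)=4
r6=M[0]=-1
r3=(-1)|(-1)=-1
r5=0+4=4
r0=5+2=7
CMP r0, #11  (cmp 7,11)
BLT body: taken
r3=M[4]=8
r6=(-1)+8=7
r6=M[4]=8
r3=8|8=8
r5=4+4=8
r0=7+2=9
CMP r0, #11  (cmp 9,11)
BLT body: taken
r3=M[8]=7
r6=8+7=15
r6=M[8]=7
r3=7|7=7
r5=8+4=12
r0=9+2=11
CMP r0, #11  (cmp 11,11)
BLT body: not taken
halt.

12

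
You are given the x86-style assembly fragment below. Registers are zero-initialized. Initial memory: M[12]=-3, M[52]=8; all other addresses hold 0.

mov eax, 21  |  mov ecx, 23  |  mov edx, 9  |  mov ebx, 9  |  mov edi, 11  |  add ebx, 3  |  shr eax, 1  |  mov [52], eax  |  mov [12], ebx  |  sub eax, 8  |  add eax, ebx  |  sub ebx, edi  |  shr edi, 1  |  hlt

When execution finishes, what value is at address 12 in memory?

eax=21
ecx=23
edx=9
ebx=9
edi=11
ebx=9+3=12
eax=21>>1=10
mov [52], eax → M[52]=10
mov [12], ebx → M[12]=12
eax=10-8=2
eax=2+12=14
ebx=12-11=1
edi=11>>1=5
halt.

12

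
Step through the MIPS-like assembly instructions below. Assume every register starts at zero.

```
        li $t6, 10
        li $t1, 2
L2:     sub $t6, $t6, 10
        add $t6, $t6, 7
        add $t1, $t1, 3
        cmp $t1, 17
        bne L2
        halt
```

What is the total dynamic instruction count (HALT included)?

li $t6, 10 → $t6=10
li $t1, 2 → $t1=2
sub $t6, $t6, 10 → $t6=10-10=0
add $t6, $t6, 7 → $t6=0+7=7
add $t1, $t1, 3 → $t1=2+3=5
cmp $t1, 17  (cmp 5,17)
bne L2: taken
sub $t6, $t6, 10 → $t6=7-10=-3
add $t6, $t6, 7 → $t6=(-3)+7=4
add $t1, $t1, 3 → $t1=5+3=8
cmp $t1, 17  (cmp 8,17)
bne L2: taken
sub $t6, $t6, 10 → $t6=4-10=-6
add $t6, $t6, 7 → $t6=(-6)+7=1
add $t1, $t1, 3 → $t1=8+3=11
cmp $t1, 17  (cmp 11,17)
bne L2: taken
sub $t6, $t6, 10 → $t6=1-10=-9
add $t6, $t6, 7 → $t6=(-9)+7=-2
add $t1, $t1, 3 → $t1=11+3=14
cmp $t1, 17  (cmp 14,17)
bne L2: taken
sub $t6, $t6, 10 → $t6=(-2)-10=-12
add $t6, $t6, 7 → $t6=(-12)+7=-5
add $t1, $t1, 3 → $t1=14+3=17
cmp $t1, 17  (cmp 17,17)
bne L2: not taken
halt.
Total executed instructions: 28.

28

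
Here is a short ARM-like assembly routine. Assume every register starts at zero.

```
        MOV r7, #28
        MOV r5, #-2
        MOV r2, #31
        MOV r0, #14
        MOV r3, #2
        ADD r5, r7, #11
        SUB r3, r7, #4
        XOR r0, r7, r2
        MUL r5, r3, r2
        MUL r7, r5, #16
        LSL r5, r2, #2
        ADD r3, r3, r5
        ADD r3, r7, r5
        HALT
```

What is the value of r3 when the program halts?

12028

after MOV r7, #28: r7=28
after MOV r5, #-2: r5=-2
after MOV r2, #31: r2=31
after MOV r0, #14: r0=14
after MOV r3, #2: r3=2
after ADD r5, r7, #11: r5=28+11=39
after SUB r3, r7, #4: r3=28-4=24
after XOR r0, r7, r2: r0=28^31=3
after MUL r5, r3, r2: r5=24*31=744
after MUL r7, r5, #16: r7=744*16=11904
after LSL r5, r2, #2: r5=31<<2=124
after ADD r3, r3, r5: r3=24+124=148
after ADD r3, r7, r5: r3=11904+124=12028
halt.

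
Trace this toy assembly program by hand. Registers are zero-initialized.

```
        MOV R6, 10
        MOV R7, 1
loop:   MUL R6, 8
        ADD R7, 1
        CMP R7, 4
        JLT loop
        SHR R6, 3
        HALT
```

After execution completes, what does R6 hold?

R6=10
R7=1
R6=10*8=80
R7=1+1=2
CMP R7, 4  (cmp 2,4)
JLT loop: taken
R6=80*8=640
R7=2+1=3
CMP R7, 4  (cmp 3,4)
JLT loop: taken
R6=640*8=5120
R7=3+1=4
CMP R7, 4  (cmp 4,4)
JLT loop: not taken
R6=5120>>3=640
halt.

640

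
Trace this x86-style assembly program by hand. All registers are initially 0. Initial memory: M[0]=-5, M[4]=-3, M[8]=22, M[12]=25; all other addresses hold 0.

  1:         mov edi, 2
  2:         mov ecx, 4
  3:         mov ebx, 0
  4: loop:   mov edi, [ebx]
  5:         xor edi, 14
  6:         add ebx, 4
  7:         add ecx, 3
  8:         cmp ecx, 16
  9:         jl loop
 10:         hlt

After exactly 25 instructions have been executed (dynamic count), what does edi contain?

23

after mov edi, 2: edi=2
after mov ecx, 4: ecx=4
after mov ebx, 0: ebx=0
after mov edi, [ebx]: edi=M[0]=-5
after xor edi, 14: edi=(-5)^14=-11
after add ebx, 4: ebx=0+4=4
after add ecx, 3: ecx=4+3=7
cmp ecx, 16  (cmp 7,16)
jl loop: taken
after mov edi, [ebx]: edi=M[4]=-3
after xor edi, 14: edi=(-3)^14=-13
after add ebx, 4: ebx=4+4=8
after add ecx, 3: ecx=7+3=10
cmp ecx, 16  (cmp 10,16)
jl loop: taken
after mov edi, [ebx]: edi=M[8]=22
after xor edi, 14: edi=22^14=24
after add ebx, 4: ebx=8+4=12
after add ecx, 3: ecx=10+3=13
cmp ecx, 16  (cmp 13,16)
jl loop: taken
after mov edi, [ebx]: edi=M[12]=25
after xor edi, 14: edi=25^14=23
after add ebx, 4: ebx=12+4=16
after add ecx, 3: ecx=13+3=16
After step 25: edi = 23.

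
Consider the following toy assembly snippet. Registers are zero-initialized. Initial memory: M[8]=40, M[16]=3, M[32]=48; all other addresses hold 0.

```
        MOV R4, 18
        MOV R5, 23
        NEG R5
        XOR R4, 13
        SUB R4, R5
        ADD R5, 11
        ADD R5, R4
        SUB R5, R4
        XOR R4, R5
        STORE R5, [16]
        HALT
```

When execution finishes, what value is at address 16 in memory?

-12

R4=18
R5=23
R5=-(23)=-23
R4=18^13=31
R4=31-(-23)=54
R5=(-23)+11=-12
R5=(-12)+54=42
R5=42-54=-12
R4=54^(-12)=-62
STORE R5, [16] → M[16]=-12
halt.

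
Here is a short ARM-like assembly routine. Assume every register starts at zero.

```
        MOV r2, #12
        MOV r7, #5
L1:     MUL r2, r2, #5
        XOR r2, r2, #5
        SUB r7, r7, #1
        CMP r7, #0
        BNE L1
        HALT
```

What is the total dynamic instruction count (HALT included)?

28

MOV r2, #12 → r2=12
MOV r7, #5 → r7=5
MUL r2, r2, #5 → r2=12*5=60
XOR r2, r2, #5 → r2=60^5=57
SUB r7, r7, #1 → r7=5-1=4
CMP r7, #0  (cmp 4,0)
BNE L1: taken
MUL r2, r2, #5 → r2=57*5=285
XOR r2, r2, #5 → r2=285^5=280
SUB r7, r7, #1 → r7=4-1=3
CMP r7, #0  (cmp 3,0)
BNE L1: taken
MUL r2, r2, #5 → r2=280*5=1400
XOR r2, r2, #5 → r2=1400^5=1405
SUB r7, r7, #1 → r7=3-1=2
CMP r7, #0  (cmp 2,0)
BNE L1: taken
MUL r2, r2, #5 → r2=1405*5=7025
XOR r2, r2, #5 → r2=7025^5=7028
SUB r7, r7, #1 → r7=2-1=1
CMP r7, #0  (cmp 1,0)
BNE L1: taken
MUL r2, r2, #5 → r2=7028*5=35140
XOR r2, r2, #5 → r2=35140^5=35137
SUB r7, r7, #1 → r7=1-1=0
CMP r7, #0  (cmp 0,0)
BNE L1: not taken
halt.
Total executed instructions: 28.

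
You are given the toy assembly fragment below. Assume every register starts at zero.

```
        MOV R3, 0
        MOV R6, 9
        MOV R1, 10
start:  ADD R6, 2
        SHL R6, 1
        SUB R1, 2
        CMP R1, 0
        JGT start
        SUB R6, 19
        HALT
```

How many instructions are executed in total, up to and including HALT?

after MOV R3, 0: R3=0
after MOV R6, 9: R6=9
after MOV R1, 10: R1=10
after ADD R6, 2: R6=9+2=11
after SHL R6, 1: R6=11<<1=22
after SUB R1, 2: R1=10-2=8
CMP R1, 0  (cmp 8,0)
JGT start: taken
after ADD R6, 2: R6=22+2=24
after SHL R6, 1: R6=24<<1=48
after SUB R1, 2: R1=8-2=6
CMP R1, 0  (cmp 6,0)
JGT start: taken
after ADD R6, 2: R6=48+2=50
after SHL R6, 1: R6=50<<1=100
after SUB R1, 2: R1=6-2=4
CMP R1, 0  (cmp 4,0)
JGT start: taken
after ADD R6, 2: R6=100+2=102
after SHL R6, 1: R6=102<<1=204
after SUB R1, 2: R1=4-2=2
CMP R1, 0  (cmp 2,0)
JGT start: taken
after ADD R6, 2: R6=204+2=206
after SHL R6, 1: R6=206<<1=412
after SUB R1, 2: R1=2-2=0
CMP R1, 0  (cmp 0,0)
JGT start: not taken
after SUB R6, 19: R6=412-19=393
halt.
Total executed instructions: 30.

30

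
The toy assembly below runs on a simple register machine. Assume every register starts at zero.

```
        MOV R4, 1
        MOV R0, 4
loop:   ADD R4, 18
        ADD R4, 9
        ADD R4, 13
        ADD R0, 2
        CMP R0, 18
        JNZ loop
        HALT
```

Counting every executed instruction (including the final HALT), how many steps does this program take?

45

MOV R4, 1 → R4=1
MOV R0, 4 → R0=4
ADD R4, 18 → R4=1+18=19
ADD R4, 9 → R4=19+9=28
ADD R4, 13 → R4=28+13=41
ADD R0, 2 → R0=4+2=6
CMP R0, 18  (cmp 6,18)
JNZ loop: taken
ADD R4, 18 → R4=41+18=59
ADD R4, 9 → R4=59+9=68
ADD R4, 13 → R4=68+13=81
ADD R0, 2 → R0=6+2=8
CMP R0, 18  (cmp 8,18)
JNZ loop: taken
ADD R4, 18 → R4=81+18=99
ADD R4, 9 → R4=99+9=108
ADD R4, 13 → R4=108+13=121
ADD R0, 2 → R0=8+2=10
CMP R0, 18  (cmp 10,18)
JNZ loop: taken
ADD R4, 18 → R4=121+18=139
ADD R4, 9 → R4=139+9=148
ADD R4, 13 → R4=148+13=161
ADD R0, 2 → R0=10+2=12
CMP R0, 18  (cmp 12,18)
JNZ loop: taken
ADD R4, 18 → R4=161+18=179
ADD R4, 9 → R4=179+9=188
ADD R4, 13 → R4=188+13=201
ADD R0, 2 → R0=12+2=14
CMP R0, 18  (cmp 14,18)
JNZ loop: taken
ADD R4, 18 → R4=201+18=219
ADD R4, 9 → R4=219+9=228
ADD R4, 13 → R4=228+13=241
ADD R0, 2 → R0=14+2=16
CMP R0, 18  (cmp 16,18)
JNZ loop: taken
ADD R4, 18 → R4=241+18=259
ADD R4, 9 → R4=259+9=268
ADD R4, 13 → R4=268+13=281
ADD R0, 2 → R0=16+2=18
CMP R0, 18  (cmp 18,18)
JNZ loop: not taken
halt.
Total executed instructions: 45.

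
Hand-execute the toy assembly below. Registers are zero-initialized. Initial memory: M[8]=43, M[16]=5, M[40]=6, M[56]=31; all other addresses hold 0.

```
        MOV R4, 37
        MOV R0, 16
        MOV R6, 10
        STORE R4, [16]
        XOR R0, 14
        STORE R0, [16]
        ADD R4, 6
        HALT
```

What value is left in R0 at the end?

after MOV R4, 37: R4=37
after MOV R0, 16: R0=16
after MOV R6, 10: R6=10
STORE R4, [16] → M[16]=37
after XOR R0, 14: R0=16^14=30
STORE R0, [16] → M[16]=30
after ADD R4, 6: R4=37+6=43
halt.

30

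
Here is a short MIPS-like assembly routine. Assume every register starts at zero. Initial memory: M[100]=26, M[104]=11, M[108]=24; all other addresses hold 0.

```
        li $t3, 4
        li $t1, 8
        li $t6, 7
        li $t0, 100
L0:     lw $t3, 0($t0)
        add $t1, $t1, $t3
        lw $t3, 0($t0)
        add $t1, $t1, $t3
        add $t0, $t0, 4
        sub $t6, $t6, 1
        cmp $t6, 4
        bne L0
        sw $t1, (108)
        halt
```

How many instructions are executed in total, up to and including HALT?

30

$t3=4
$t1=8
$t6=7
$t0=100
$t3=M[100]=26
$t1=8+26=34
$t3=M[100]=26
$t1=34+26=60
$t0=100+4=104
$t6=7-1=6
cmp $t6, 4  (cmp 6,4)
bne L0: taken
$t3=M[104]=11
$t1=60+11=71
$t3=M[104]=11
$t1=71+11=82
$t0=104+4=108
$t6=6-1=5
cmp $t6, 4  (cmp 5,4)
bne L0: taken
$t3=M[108]=24
$t1=82+24=106
$t3=M[108]=24
$t1=106+24=130
$t0=108+4=112
$t6=5-1=4
cmp $t6, 4  (cmp 4,4)
bne L0: not taken
sw $t1, (108) → M[108]=130
halt.
Total executed instructions: 30.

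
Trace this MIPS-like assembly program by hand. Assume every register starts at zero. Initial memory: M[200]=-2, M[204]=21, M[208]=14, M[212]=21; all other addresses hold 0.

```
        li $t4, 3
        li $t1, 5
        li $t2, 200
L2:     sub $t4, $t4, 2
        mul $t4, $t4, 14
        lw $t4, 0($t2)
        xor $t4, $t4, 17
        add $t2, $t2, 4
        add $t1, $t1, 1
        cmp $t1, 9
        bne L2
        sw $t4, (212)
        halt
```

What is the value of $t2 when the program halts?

216

li $t4, 3 → $t4=3
li $t1, 5 → $t1=5
li $t2, 200 → $t2=200
sub $t4, $t4, 2 → $t4=3-2=1
mul $t4, $t4, 14 → $t4=1*14=14
lw $t4, 0($t2) → $t4=M[200]=-2
xor $t4, $t4, 17 → $t4=(-2)^17=-17
add $t2, $t2, 4 → $t2=200+4=204
add $t1, $t1, 1 → $t1=5+1=6
cmp $t1, 9  (cmp 6,9)
bne L2: taken
sub $t4, $t4, 2 → $t4=(-17)-2=-19
mul $t4, $t4, 14 → $t4=(-19)*14=-266
lw $t4, 0($t2) → $t4=M[204]=21
xor $t4, $t4, 17 → $t4=21^17=4
add $t2, $t2, 4 → $t2=204+4=208
add $t1, $t1, 1 → $t1=6+1=7
cmp $t1, 9  (cmp 7,9)
bne L2: taken
sub $t4, $t4, 2 → $t4=4-2=2
mul $t4, $t4, 14 → $t4=2*14=28
lw $t4, 0($t2) → $t4=M[208]=14
xor $t4, $t4, 17 → $t4=14^17=31
add $t2, $t2, 4 → $t2=208+4=212
add $t1, $t1, 1 → $t1=7+1=8
cmp $t1, 9  (cmp 8,9)
bne L2: taken
sub $t4, $t4, 2 → $t4=31-2=29
mul $t4, $t4, 14 → $t4=29*14=406
lw $t4, 0($t2) → $t4=M[212]=21
xor $t4, $t4, 17 → $t4=21^17=4
add $t2, $t2, 4 → $t2=212+4=216
add $t1, $t1, 1 → $t1=8+1=9
cmp $t1, 9  (cmp 9,9)
bne L2: not taken
sw $t4, (212) → M[212]=4
halt.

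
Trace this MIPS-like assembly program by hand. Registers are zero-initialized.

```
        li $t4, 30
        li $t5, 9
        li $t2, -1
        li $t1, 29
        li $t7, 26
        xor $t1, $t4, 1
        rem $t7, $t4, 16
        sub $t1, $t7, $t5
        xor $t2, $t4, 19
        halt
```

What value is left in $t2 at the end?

13

$t4=30
$t5=9
$t2=-1
$t1=29
$t7=26
$t1=30^1=31
$t7=30%16=14
$t1=14-9=5
$t2=30^19=13
halt.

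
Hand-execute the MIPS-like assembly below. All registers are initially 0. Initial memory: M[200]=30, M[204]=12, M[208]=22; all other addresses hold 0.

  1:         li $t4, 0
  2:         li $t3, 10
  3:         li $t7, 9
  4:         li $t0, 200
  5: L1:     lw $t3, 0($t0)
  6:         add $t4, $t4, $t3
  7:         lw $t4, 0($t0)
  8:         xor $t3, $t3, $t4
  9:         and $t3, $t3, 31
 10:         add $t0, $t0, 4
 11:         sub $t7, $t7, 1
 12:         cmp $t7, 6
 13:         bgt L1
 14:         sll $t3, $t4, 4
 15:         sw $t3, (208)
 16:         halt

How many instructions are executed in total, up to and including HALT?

li $t4, 0 → $t4=0
li $t3, 10 → $t3=10
li $t7, 9 → $t7=9
li $t0, 200 → $t0=200
lw $t3, 0($t0) → $t3=M[200]=30
add $t4, $t4, $t3 → $t4=0+30=30
lw $t4, 0($t0) → $t4=M[200]=30
xor $t3, $t3, $t4 → $t3=30^30=0
and $t3, $t3, 31 → $t3=0&31=0
add $t0, $t0, 4 → $t0=200+4=204
sub $t7, $t7, 1 → $t7=9-1=8
cmp $t7, 6  (cmp 8,6)
bgt L1: taken
lw $t3, 0($t0) → $t3=M[204]=12
add $t4, $t4, $t3 → $t4=30+12=42
lw $t4, 0($t0) → $t4=M[204]=12
xor $t3, $t3, $t4 → $t3=12^12=0
and $t3, $t3, 31 → $t3=0&31=0
add $t0, $t0, 4 → $t0=204+4=208
sub $t7, $t7, 1 → $t7=8-1=7
cmp $t7, 6  (cmp 7,6)
bgt L1: taken
lw $t3, 0($t0) → $t3=M[208]=22
add $t4, $t4, $t3 → $t4=12+22=34
lw $t4, 0($t0) → $t4=M[208]=22
xor $t3, $t3, $t4 → $t3=22^22=0
and $t3, $t3, 31 → $t3=0&31=0
add $t0, $t0, 4 → $t0=208+4=212
sub $t7, $t7, 1 → $t7=7-1=6
cmp $t7, 6  (cmp 6,6)
bgt L1: not taken
sll $t3, $t4, 4 → $t3=22<<4=352
sw $t3, (208) → M[208]=352
halt.
Total executed instructions: 34.

34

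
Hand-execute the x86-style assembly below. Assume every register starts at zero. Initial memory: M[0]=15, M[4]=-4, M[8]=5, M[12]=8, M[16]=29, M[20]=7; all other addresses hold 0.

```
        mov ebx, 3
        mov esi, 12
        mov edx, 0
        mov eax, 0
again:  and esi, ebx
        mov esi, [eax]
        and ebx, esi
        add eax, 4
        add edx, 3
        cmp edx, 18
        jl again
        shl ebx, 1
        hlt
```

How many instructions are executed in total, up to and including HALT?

48

ebx=3
esi=12
edx=0
eax=0
esi=12&3=0
esi=M[0]=15
ebx=3&15=3
eax=0+4=4
edx=0+3=3
cmp edx, 18  (cmp 3,18)
jl again: taken
esi=15&3=3
esi=M[4]=-4
ebx=3&(-4)=0
eax=4+4=8
edx=3+3=6
cmp edx, 18  (cmp 6,18)
jl again: taken
esi=(-4)&0=0
esi=M[8]=5
ebx=0&5=0
eax=8+4=12
edx=6+3=9
cmp edx, 18  (cmp 9,18)
jl again: taken
esi=5&0=0
esi=M[12]=8
ebx=0&8=0
eax=12+4=16
edx=9+3=12
cmp edx, 18  (cmp 12,18)
jl again: taken
esi=8&0=0
esi=M[16]=29
ebx=0&29=0
eax=16+4=20
edx=12+3=15
cmp edx, 18  (cmp 15,18)
jl again: taken
esi=29&0=0
esi=M[20]=7
ebx=0&7=0
eax=20+4=24
edx=15+3=18
cmp edx, 18  (cmp 18,18)
jl again: not taken
ebx=0<<1=0
halt.
Total executed instructions: 48.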